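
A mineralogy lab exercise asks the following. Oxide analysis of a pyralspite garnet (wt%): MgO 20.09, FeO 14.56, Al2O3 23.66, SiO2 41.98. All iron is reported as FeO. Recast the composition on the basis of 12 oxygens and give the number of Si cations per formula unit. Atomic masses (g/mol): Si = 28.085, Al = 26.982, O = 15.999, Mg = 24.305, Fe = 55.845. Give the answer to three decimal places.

MgO: 20.09/40.304 = 0.49846 mol → 0.49846 mol Mg, 0.49846 mol O.
FeO: 14.56/71.844 = 0.20266 mol → 0.20266 mol Fe, 0.20266 mol O.
Al2O3: 23.66/101.961 = 0.23205 mol → 0.46410 mol Al, 0.69615 mol O.
SiO2: 41.98/60.083 = 0.69870 mol → 0.69870 mol Si, 1.39740 mol O.
Total oxygen = 2.79467 mol. Normalization factor = 12/2.79467 = 4.29389.
Si per 12 O = 0.69870 × 4.29389 = 3.000.

3.000 Si apfu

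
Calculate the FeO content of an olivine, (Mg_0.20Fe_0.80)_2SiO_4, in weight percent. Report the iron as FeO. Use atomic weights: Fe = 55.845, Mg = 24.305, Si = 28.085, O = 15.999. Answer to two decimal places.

60.13 wt%

M((Mg_0.20Fe_0.80)_2SiO_4) = 191.155 g/mol; M(FeO) = 71.844 g/mol.
Moles FeO per formula unit = 1.60 Fe ÷ 1 = 1.6000.
FeO fraction = (1.6000 × 71.844) / 191.155 = 114.950/191.155 = 0.6013.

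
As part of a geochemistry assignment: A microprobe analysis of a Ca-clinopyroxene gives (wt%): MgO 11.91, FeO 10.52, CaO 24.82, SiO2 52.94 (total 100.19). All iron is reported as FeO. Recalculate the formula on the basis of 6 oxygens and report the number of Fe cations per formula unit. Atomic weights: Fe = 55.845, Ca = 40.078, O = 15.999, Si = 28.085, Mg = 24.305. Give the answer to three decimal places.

0.332 Fe apfu

MgO (M=40.304): mol = 0.29550; Mg = 0.29550, O = 0.29550.
FeO (M=71.844): mol = 0.14643; Fe = 0.14643, O = 0.14643.
CaO (M=56.077): mol = 0.44261; Ca = 0.44261, O = 0.44261.
SiO2 (M=60.083): mol = 0.88111; Si = 0.88111, O = 1.76222.
ΣO = 2.64676; factor = 6/ΣO = 2.26692.
Fe apfu = 0.14643 × 2.26692 = 0.332.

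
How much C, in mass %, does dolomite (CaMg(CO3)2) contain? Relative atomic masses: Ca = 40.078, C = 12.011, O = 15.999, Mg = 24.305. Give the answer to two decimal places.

Molar mass of CaMg(CO3)2: 1·40.078 + 1·24.305 + 2·12.011 + 6·15.999 = 184.399 g/mol.
Mass of C per formula unit: 2 × 12.011 = 24.022 g.
Weight fraction C = 24.022 / 184.399 = 0.1303.

13.03 mass %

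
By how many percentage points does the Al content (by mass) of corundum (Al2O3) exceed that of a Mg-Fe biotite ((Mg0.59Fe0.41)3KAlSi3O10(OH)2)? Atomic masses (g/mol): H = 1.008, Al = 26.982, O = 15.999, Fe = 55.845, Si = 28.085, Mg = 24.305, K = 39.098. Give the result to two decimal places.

First mineral: 53.964 g Al in 101.961 g formula = 52.93 wt% Al.
Second mineral: 26.982 g Al in 456.048 g formula = 5.92 wt% Al.
52.93% − 5.92% gives a difference of 47.01 percentage points.

47.01 percentage points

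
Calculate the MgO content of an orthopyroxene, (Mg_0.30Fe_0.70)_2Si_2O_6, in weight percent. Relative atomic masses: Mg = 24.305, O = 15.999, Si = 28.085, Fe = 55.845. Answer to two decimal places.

9.87 wt%

M((Mg_0.30Fe_0.70)_2Si_2O_6) = 244.930 g/mol; M(MgO) = 40.304 g/mol.
Moles MgO per formula unit = 0.60 Mg ÷ 1 = 0.6000.
MgO fraction = (0.6000 × 40.304) / 244.930 = 24.182/244.930 = 0.0987.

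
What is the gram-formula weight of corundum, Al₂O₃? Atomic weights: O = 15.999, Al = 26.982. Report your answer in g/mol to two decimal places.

101.96 g/mol

Al: 2 × 26.982 = 53.9640
O: 3 × 15.999 = 47.9970
Summing the contributions gives the formula mass.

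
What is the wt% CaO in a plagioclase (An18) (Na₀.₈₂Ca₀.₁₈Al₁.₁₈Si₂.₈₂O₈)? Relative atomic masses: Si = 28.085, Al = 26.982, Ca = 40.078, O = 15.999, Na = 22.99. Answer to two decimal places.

3.81 wt%

Formula mass = 265.096 g/mol.
0.18 Ca → 0.1800 mol CaO per formula unit; M(CaO) = 56.077, so CaO mass = 10.094 g.
10.094/265.096 × 100 = 3.81 wt%.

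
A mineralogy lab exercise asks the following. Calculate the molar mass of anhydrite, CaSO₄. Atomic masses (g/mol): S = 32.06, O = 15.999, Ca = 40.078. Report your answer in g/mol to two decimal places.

The formula mass is the sum 1×40.078 + 1×32.06 + 4×15.999.

136.13 g/mol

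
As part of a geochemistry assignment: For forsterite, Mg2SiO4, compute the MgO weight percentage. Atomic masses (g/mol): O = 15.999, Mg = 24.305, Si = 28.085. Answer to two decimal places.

Molar mass of Mg2SiO4 = 2×24.305 + 1×28.085 + 4×15.999 = 140.691 g/mol.
Each formula unit contains 2 Mg, equivalent to 2/1 = 2.0000 mol MgO.
M(MgO) = 1×24.305 + 1×15.999 = 40.304 g/mol.
Mass of MgO per formula unit = 2.0000 × 40.304 = 80.608 g.
MgO wt% = 80.608 / 140.691 × 100 = 57.29%.

57.29 wt%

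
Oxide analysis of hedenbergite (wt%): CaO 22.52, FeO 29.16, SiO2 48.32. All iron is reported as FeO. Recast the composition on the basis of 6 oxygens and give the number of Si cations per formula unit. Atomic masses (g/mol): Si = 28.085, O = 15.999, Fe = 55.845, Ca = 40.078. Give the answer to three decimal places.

CaO: 22.52/56.077 = 0.40159 mol → 0.40159 mol Ca, 0.40159 mol O.
FeO: 29.16/71.844 = 0.40588 mol → 0.40588 mol Fe, 0.40588 mol O.
SiO2: 48.32/60.083 = 0.80422 mol → 0.80422 mol Si, 1.60844 mol O.
Total oxygen = 2.41591 mol. Normalization factor = 6/2.41591 = 2.48354.
Si per 6 O = 0.80422 × 2.48354 = 1.997.

1.997 Si apfu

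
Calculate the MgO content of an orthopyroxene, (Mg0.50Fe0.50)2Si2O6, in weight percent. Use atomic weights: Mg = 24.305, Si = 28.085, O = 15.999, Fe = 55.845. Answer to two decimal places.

M((Mg0.50Fe0.50)2Si2O6) = 232.314 g/mol; M(MgO) = 40.304 g/mol.
Moles MgO per formula unit = 1 Mg ÷ 1 = 1.0000.
MgO fraction = (1.0000 × 40.304) / 232.314 = 40.304/232.314 = 0.1735.

17.35 wt%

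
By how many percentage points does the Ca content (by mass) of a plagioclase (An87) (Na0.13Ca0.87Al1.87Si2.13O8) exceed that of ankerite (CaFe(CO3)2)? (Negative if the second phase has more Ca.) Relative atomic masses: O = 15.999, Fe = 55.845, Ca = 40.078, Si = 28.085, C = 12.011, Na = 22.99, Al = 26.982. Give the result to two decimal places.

Ca in Na0.13Ca0.87Al1.87Si2.13O8: molar mass 276.126 g/mol; 0.87×40.078 = 34.868 g → 12.63 wt%.
Ca in CaFe(CO3)2: molar mass 215.939 g/mol; 1×40.078 = 40.078 g → 18.56 wt%.
Difference = 12.63 − 18.56 = -5.93 percentage points.

-5.93 percentage points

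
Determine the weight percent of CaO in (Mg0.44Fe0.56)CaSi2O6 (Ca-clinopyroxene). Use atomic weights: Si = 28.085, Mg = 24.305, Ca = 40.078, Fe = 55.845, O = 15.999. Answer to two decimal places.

Formula mass = 234.209 g/mol.
1 Ca → 1.0000 mol CaO per formula unit; M(CaO) = 56.077, so CaO mass = 56.077 g.
56.077/234.209 × 100 = 23.94 wt%.

23.94 wt%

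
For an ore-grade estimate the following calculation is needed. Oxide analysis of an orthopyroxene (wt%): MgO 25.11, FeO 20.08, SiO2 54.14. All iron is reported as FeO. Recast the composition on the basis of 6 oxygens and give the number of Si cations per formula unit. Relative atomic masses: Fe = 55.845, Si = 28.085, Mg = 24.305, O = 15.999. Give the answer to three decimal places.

1.999 Si apfu

MgO (M=40.304): mol = 0.62302; Mg = 0.62302, O = 0.62302.
FeO (M=71.844): mol = 0.27949; Fe = 0.27949, O = 0.27949.
SiO2 (M=60.083): mol = 0.90109; Si = 0.90109, O = 1.80218.
ΣO = 2.70469; factor = 6/ΣO = 2.21837.
Si apfu = 0.90109 × 2.21837 = 1.999.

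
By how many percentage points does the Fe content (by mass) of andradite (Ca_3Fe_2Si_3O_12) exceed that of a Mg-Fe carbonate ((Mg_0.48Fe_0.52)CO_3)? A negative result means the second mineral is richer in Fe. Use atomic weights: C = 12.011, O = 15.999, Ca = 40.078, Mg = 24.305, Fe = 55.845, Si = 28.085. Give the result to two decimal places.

-6.85 percentage points

M(Ca_3Fe_2Si_3O_12) = 508.167 g/mol, so wt% Fe = 111.690/508.167 × 100 = 21.98%.
M((Mg_0.48Fe_0.52)CO_3) = 100.714 g/mol, so wt% Fe = 29.039/100.714 × 100 = 28.83%.
21.98 − 28.83 = -6.85 pp.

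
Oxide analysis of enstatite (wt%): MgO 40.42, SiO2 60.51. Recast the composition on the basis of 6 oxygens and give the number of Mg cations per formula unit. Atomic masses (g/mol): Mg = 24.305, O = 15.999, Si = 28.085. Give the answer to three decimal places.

1.994 Mg apfu

MgO: 40.42/40.304 = 1.00288 mol → 1.00288 mol Mg, 1.00288 mol O.
SiO2: 60.51/60.083 = 1.00711 mol → 1.00711 mol Si, 2.01422 mol O.
Total oxygen = 3.01710 mol. Normalization factor = 6/3.01710 = 1.98866.
Mg per 6 O = 1.00288 × 1.98866 = 1.994.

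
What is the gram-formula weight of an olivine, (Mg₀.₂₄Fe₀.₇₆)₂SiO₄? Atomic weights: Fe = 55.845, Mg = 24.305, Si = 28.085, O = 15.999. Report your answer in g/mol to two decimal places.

The formula mass is the sum 0.48·24.305 + 1.52·55.845 + 1·28.085 + 4·15.999.

188.63 g/mol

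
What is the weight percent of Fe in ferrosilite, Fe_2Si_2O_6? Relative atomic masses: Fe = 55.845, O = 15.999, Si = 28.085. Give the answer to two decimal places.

42.33 weight percent

Formula mass = 2*55.845 + 2*28.085 + 6*15.999 = 263.854 g/mol, of which 111.690 g is Fe.
So Fe makes up 111.690/263.854 = 0.4233 of the mass, i.e. 42.33%.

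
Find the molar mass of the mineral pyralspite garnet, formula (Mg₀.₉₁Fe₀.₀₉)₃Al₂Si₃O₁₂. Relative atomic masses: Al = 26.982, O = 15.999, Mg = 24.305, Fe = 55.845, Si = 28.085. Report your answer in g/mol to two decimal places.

M = 2.73×24.305 + 0.27×55.845 + 2×26.982 + 3×28.085 + 12×15.999

411.64 g/mol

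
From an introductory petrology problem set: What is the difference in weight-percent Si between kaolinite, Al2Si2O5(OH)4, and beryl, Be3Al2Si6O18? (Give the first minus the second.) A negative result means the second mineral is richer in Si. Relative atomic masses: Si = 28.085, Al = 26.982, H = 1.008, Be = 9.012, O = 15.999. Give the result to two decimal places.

Si in Al2Si2O5(OH)4: molar mass 258.157 g/mol; 2×28.085 = 56.170 g → 21.76 wt%.
Si in Be3Al2Si6O18: molar mass 537.492 g/mol; 6×28.085 = 168.510 g → 31.35 wt%.
Difference = 21.76 − 31.35 = -9.59 percentage points.

-9.59 percentage points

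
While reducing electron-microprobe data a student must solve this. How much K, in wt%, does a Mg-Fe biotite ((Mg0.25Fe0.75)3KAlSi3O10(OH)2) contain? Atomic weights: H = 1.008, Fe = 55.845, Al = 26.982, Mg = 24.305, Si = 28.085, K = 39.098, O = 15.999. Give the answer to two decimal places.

8.01 wt%

Molar mass of (Mg0.25Fe0.75)3KAlSi3O10(OH)2: 0.75×24.305 + 2.25×55.845 + 1×39.098 + 1×26.982 + 3×28.085 + 12×15.999 + 2×1.008 = 488.219 g/mol.
Mass of K per formula unit: 1 × 39.098 = 39.098 g.
Weight fraction K = 39.098 / 488.219 = 0.0801.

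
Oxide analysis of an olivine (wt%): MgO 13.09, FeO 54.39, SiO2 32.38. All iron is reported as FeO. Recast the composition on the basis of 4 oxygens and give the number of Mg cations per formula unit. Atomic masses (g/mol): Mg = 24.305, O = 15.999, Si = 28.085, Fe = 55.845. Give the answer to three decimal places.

0.602 Mg apfu

MgO (M=40.304): mol = 0.32478; Mg = 0.32478, O = 0.32478.
FeO (M=71.844): mol = 0.75706; Fe = 0.75706, O = 0.75706.
SiO2 (M=60.083): mol = 0.53892; Si = 0.53892, O = 1.07784.
ΣO = 2.15968; factor = 4/ΣO = 1.85213.
Mg apfu = 0.32478 × 1.85213 = 0.602.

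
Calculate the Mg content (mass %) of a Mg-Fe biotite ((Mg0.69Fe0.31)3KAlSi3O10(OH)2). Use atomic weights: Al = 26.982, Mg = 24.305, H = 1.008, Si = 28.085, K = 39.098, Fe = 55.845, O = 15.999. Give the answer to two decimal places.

11.27 mass %

Molar mass of (Mg0.69Fe0.31)3KAlSi3O10(OH)2: 2.07*24.305 + 0.93*55.845 + 1*39.098 + 1*26.982 + 3*28.085 + 12*15.999 + 2*1.008 = 446.586 g/mol.
Mass of Mg per formula unit: 2.07 × 24.305 = 50.311 g.
Weight fraction Mg = 50.311 / 446.586 = 0.1127.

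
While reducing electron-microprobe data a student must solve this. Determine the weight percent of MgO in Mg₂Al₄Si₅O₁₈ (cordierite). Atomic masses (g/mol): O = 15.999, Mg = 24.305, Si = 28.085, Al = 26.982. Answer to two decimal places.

13.78 wt%

Molar mass of Mg₂Al₄Si₅O₁₈ = 2·24.305 + 4·26.982 + 5·28.085 + 18·15.999 = 584.945 g/mol.
Each formula unit contains 2 Mg, equivalent to 2/1 = 2.0000 mol MgO.
M(MgO) = 1×24.305 + 1×15.999 = 40.304 g/mol.
Mass of MgO per formula unit = 2.0000 × 40.304 = 80.608 g.
MgO wt% = 80.608 / 584.945 × 100 = 13.78%.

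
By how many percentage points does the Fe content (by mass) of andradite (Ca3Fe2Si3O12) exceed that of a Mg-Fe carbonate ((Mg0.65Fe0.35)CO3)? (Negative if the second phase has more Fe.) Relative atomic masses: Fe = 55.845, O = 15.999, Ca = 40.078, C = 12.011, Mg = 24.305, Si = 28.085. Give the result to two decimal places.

M(Ca3Fe2Si3O12) = 508.167 g/mol, so wt% Fe = 111.690/508.167 × 100 = 21.98%.
M((Mg0.65Fe0.35)CO3) = 95.352 g/mol, so wt% Fe = 19.546/95.352 × 100 = 20.50%.
21.98 − 20.50 = 1.48 pp.

1.48 percentage points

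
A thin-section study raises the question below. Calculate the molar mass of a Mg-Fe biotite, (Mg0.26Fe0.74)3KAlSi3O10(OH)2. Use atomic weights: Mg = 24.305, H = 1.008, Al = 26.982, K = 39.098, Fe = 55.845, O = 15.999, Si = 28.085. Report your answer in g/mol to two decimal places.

487.27 g/mol

The formula mass is the sum 0.78*24.305 + 2.22*55.845 + 1*39.098 + 1*26.982 + 3*28.085 + 12*15.999 + 2*1.008.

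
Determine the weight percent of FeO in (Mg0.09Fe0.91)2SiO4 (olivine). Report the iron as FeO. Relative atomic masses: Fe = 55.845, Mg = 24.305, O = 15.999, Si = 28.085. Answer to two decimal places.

66.01 wt%

Formula mass = 198.094 g/mol.
1.82 Fe → 1.8200 mol FeO per formula unit; M(FeO) = 71.844, so FeO mass = 130.756 g.
130.756/198.094 × 100 = 66.01 wt%.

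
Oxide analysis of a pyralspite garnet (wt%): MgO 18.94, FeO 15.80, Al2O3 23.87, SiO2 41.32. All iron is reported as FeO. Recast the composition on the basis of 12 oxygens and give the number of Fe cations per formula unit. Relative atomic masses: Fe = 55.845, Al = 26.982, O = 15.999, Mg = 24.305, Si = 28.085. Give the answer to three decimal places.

0.954 Fe apfu

MgO: 18.94/40.304 = 0.46993 mol → 0.46993 mol Mg, 0.46993 mol O.
FeO: 15.80/71.844 = 0.21992 mol → 0.21992 mol Fe, 0.21992 mol O.
Al2O3: 23.87/101.961 = 0.23411 mol → 0.46822 mol Al, 0.70233 mol O.
SiO2: 41.32/60.083 = 0.68772 mol → 0.68772 mol Si, 1.37544 mol O.
Total oxygen = 2.76762 mol. Normalization factor = 12/2.76762 = 4.33586.
Fe per 12 O = 0.21992 × 4.33586 = 0.954.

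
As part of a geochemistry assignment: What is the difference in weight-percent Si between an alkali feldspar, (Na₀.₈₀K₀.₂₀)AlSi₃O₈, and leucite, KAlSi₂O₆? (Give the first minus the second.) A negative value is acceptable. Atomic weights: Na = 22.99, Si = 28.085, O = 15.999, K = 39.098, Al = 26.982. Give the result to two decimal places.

M((Na₀.₈₀K₀.₂₀)AlSi₃O₈) = 265.441 g/mol, so wt% Si = 84.255/265.441 × 100 = 31.74%.
M(KAlSi₂O₆) = 218.244 g/mol, so wt% Si = 56.170/218.244 × 100 = 25.74%.
31.74 − 25.74 = 6.00 pp.

6.00 percentage points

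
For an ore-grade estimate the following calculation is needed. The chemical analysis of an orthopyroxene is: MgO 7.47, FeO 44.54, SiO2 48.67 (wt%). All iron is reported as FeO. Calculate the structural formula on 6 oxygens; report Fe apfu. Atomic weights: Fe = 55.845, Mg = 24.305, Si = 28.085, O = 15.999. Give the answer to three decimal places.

1.534 Fe apfu

MgO (M=40.304): mol = 0.18534; Mg = 0.18534, O = 0.18534.
FeO (M=71.844): mol = 0.61995; Fe = 0.61995, O = 0.61995.
SiO2 (M=60.083): mol = 0.81005; Si = 0.81005, O = 1.62010.
ΣO = 2.42539; factor = 6/ΣO = 2.47383.
Fe apfu = 0.61995 × 2.47383 = 1.534.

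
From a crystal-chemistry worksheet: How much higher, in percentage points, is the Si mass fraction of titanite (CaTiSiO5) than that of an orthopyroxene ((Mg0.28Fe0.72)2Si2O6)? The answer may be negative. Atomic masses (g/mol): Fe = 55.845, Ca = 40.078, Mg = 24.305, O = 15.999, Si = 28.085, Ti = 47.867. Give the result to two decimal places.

-8.49 percentage points

First mineral: 28.085 g Si in 196.025 g formula = 14.33 wt% Si.
Second mineral: 56.170 g Si in 246.192 g formula = 22.82 wt% Si.
14.33% − 22.82% gives a difference of -8.49 percentage points.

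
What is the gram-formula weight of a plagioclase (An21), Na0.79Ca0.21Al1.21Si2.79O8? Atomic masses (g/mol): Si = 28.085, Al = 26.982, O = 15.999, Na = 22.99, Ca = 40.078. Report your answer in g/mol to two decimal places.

265.58 g/mol

M = 0.79*22.99 + 0.21*40.078 + 1.21*26.982 + 2.79*28.085 + 8*15.999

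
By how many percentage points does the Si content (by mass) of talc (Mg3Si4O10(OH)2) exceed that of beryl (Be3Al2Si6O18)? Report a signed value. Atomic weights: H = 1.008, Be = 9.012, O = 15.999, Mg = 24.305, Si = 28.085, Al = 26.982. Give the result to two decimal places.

-1.73 percentage points

First mineral: 112.340 g Si in 379.259 g formula = 29.62 wt% Si.
Second mineral: 168.510 g Si in 537.492 g formula = 31.35 wt% Si.
29.62% − 31.35% gives a difference of -1.73 percentage points.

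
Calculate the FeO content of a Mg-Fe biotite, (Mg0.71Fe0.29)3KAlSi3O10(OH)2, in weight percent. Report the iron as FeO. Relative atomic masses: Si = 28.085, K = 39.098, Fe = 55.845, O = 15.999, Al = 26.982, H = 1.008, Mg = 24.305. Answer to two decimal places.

Formula mass = 444.694 g/mol.
0.87 Fe → 0.8700 mol FeO per formula unit; M(FeO) = 71.844, so FeO mass = 62.504 g.
62.504/444.694 × 100 = 14.06 wt%.

14.06 wt%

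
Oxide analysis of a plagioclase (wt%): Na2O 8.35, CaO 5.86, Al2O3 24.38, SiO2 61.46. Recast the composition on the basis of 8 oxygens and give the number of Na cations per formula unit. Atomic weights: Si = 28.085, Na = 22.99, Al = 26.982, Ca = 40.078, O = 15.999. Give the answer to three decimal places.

8.35 wt% Na2O ÷ 61.979 g/mol = 0.13472 mol, giving 0.26944 Na and 0.13472 O.
5.86 wt% CaO ÷ 56.077 g/mol = 0.10450 mol, giving 0.10450 Ca and 0.10450 O.
24.38 wt% Al2O3 ÷ 101.961 g/mol = 0.23911 mol, giving 0.47822 Al and 0.71733 O.
61.46 wt% SiO2 ÷ 60.083 g/mol = 1.02292 mol, giving 1.02292 Si and 2.04584 O.
Oxygen sums to 3.00239; scaling by 8/3.00239 = 2.66454 puts the formula on 8 O.
Na: 0.26944 × 2.66454 = 0.718 atoms per formula unit.

0.718 Na apfu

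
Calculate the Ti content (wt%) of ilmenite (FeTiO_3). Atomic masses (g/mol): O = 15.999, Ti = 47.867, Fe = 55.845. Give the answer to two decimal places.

31.55 wt%

M(FeTiO_3) = 151.709 g/mol.
Ti contributes 1 × 47.867 = 47.867 g per mole.
47.867/151.709 = 0.3155 → 31.55%.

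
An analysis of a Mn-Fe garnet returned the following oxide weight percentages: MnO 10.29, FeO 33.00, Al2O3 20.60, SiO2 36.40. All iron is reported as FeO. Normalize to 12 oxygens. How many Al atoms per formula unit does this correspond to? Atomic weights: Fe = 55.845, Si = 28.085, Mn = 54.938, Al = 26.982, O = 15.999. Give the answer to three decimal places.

MnO: 10.29/70.937 = 0.14506 mol → 0.14506 mol Mn, 0.14506 mol O.
FeO: 33.00/71.844 = 0.45933 mol → 0.45933 mol Fe, 0.45933 mol O.
Al2O3: 20.60/101.961 = 0.20204 mol → 0.40408 mol Al, 0.60612 mol O.
SiO2: 36.40/60.083 = 0.60583 mol → 0.60583 mol Si, 1.21166 mol O.
Total oxygen = 2.42217 mol. Normalization factor = 12/2.42217 = 4.95424.
Al per 12 O = 0.40408 × 4.95424 = 2.002.

2.002 Al apfu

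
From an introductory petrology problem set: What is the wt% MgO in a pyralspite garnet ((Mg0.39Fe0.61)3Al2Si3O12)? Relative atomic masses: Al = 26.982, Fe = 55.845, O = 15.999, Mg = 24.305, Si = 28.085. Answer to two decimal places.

M((Mg0.39Fe0.61)3Al2Si3O12) = 460.840 g/mol; M(MgO) = 40.304 g/mol.
Moles MgO per formula unit = 1.17 Mg ÷ 1 = 1.1700.
MgO fraction = (1.1700 × 40.304) / 460.840 = 47.156/460.840 = 0.1023.

10.23 wt%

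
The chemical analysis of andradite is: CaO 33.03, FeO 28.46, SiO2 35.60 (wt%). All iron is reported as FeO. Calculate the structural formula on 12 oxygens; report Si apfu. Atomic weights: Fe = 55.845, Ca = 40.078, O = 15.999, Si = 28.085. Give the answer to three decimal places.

CaO (M=56.077): mol = 0.58901; Ca = 0.58901, O = 0.58901.
FeO (M=71.844): mol = 0.39614; Fe = 0.39614, O = 0.39614.
SiO2 (M=60.083): mol = 0.59251; Si = 0.59251, O = 1.18502.
ΣO = 2.17017; factor = 12/ΣO = 5.52952.
Si apfu = 0.59251 × 5.52952 = 3.276.

3.276 Si apfu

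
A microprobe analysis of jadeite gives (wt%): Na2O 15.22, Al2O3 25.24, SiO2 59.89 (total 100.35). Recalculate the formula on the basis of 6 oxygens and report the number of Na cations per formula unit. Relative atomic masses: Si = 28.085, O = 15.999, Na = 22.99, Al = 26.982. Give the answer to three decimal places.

Na2O (M=61.979): mol = 0.24557; Na = 0.49114, O = 0.24557.
Al2O3 (M=101.961): mol = 0.24755; Al = 0.49510, O = 0.74265.
SiO2 (M=60.083): mol = 0.99679; Si = 0.99679, O = 1.99358.
ΣO = 2.98180; factor = 6/ΣO = 2.01221.
Na apfu = 0.49114 × 2.01221 = 0.988.

0.988 Na apfu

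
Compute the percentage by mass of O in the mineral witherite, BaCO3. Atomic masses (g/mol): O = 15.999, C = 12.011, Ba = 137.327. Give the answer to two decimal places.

24.32 wt%

M(BaCO3) = 197.335 g/mol.
O contributes 3 × 15.999 = 47.997 g per mole.
47.997/197.335 = 0.2432 → 24.32%.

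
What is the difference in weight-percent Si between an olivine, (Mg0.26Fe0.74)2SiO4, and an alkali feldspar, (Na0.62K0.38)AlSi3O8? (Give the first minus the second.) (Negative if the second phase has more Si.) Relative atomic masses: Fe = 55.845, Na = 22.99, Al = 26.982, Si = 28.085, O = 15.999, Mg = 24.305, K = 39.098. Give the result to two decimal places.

First mineral: 28.085 g Si in 187.370 g formula = 14.99 wt% Si.
Second mineral: 84.255 g Si in 268.340 g formula = 31.40 wt% Si.
14.99% − 31.40% gives a difference of -16.41 percentage points.

-16.41 percentage points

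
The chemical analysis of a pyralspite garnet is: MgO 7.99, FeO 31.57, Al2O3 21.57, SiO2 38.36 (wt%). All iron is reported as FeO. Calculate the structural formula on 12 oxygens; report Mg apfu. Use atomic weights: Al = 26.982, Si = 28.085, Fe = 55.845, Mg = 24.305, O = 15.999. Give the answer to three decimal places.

7.99 wt% MgO ÷ 40.304 g/mol = 0.19824 mol, giving 0.19824 Mg and 0.19824 O.
31.57 wt% FeO ÷ 71.844 g/mol = 0.43942 mol, giving 0.43942 Fe and 0.43942 O.
21.57 wt% Al2O3 ÷ 101.961 g/mol = 0.21155 mol, giving 0.42310 Al and 0.63465 O.
38.36 wt% SiO2 ÷ 60.083 g/mol = 0.63845 mol, giving 0.63845 Si and 1.27690 O.
Oxygen sums to 2.54921; scaling by 12/2.54921 = 4.70734 puts the formula on 12 O.
Mg: 0.19824 × 4.70734 = 0.933 atoms per formula unit.

0.933 Mg apfu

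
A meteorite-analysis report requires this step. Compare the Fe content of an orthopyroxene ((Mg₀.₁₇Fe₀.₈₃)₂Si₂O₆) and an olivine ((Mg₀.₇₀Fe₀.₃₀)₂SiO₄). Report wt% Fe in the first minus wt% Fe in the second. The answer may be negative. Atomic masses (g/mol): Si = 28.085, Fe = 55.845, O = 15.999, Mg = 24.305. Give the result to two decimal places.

M((Mg₀.₁₇Fe₀.₈₃)₂Si₂O₆) = 253.130 g/mol, so wt% Fe = 92.703/253.130 × 100 = 36.62%.
M((Mg₀.₇₀Fe₀.₃₀)₂SiO₄) = 159.615 g/mol, so wt% Fe = 33.507/159.615 × 100 = 20.99%.
36.62 − 20.99 = 15.63 pp.

15.63 percentage points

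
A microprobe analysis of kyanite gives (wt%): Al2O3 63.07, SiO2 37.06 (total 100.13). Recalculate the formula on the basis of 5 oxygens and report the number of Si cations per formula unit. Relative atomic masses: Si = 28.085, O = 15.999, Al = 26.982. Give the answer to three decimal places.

Al2O3: 63.07/101.961 = 0.61857 mol → 1.23714 mol Al, 1.85571 mol O.
SiO2: 37.06/60.083 = 0.61681 mol → 0.61681 mol Si, 1.23362 mol O.
Total oxygen = 3.08933 mol. Normalization factor = 5/3.08933 = 1.61847.
Si per 5 O = 0.61681 × 1.61847 = 0.998.

0.998 Si apfu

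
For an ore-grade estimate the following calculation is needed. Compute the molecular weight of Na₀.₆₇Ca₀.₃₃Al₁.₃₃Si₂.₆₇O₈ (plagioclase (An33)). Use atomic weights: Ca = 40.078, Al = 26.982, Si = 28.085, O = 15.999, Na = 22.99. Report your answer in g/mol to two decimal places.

267.49 g/mol

M = 0.67·22.99 + 0.33·40.078 + 1.33·26.982 + 2.67·28.085 + 8·15.999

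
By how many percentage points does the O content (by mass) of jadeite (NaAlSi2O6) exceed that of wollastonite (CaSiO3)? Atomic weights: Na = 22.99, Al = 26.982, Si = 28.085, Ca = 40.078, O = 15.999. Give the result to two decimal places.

First mineral: 95.994 g O in 202.136 g formula = 47.49 wt% O.
Second mineral: 47.997 g O in 116.160 g formula = 41.32 wt% O.
47.49% − 41.32% gives a difference of 6.17 percentage points.

6.17 percentage points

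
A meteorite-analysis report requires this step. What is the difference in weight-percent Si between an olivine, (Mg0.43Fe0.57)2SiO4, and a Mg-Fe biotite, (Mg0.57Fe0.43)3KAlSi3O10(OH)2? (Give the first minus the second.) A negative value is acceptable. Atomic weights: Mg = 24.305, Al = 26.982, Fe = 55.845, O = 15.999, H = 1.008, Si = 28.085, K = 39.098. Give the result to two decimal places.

-2.50 percentage points

M((Mg0.43Fe0.57)2SiO4) = 176.647 g/mol, so wt% Si = 28.085/176.647 × 100 = 15.90%.
M((Mg0.57Fe0.43)3KAlSi3O10(OH)2) = 457.941 g/mol, so wt% Si = 84.255/457.941 × 100 = 18.40%.
15.90 − 18.40 = -2.50 pp.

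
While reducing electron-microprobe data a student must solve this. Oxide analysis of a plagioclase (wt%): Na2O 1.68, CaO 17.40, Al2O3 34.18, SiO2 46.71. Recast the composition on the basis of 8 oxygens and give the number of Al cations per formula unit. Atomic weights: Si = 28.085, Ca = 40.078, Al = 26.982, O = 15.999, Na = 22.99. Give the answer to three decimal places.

Na2O (M=61.979): mol = 0.02711; Na = 0.05422, O = 0.02711.
CaO (M=56.077): mol = 0.31029; Ca = 0.31029, O = 0.31029.
Al2O3 (M=101.961): mol = 0.33523; Al = 0.67046, O = 1.00569.
SiO2 (M=60.083): mol = 0.77742; Si = 0.77742, O = 1.55484.
ΣO = 2.89793; factor = 8/ΣO = 2.76059.
Al apfu = 0.67046 × 2.76059 = 1.851.

1.851 Al apfu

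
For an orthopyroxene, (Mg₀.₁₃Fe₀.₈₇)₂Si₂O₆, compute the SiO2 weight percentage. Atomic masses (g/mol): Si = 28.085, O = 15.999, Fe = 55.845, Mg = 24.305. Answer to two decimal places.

47.00 wt%

Molar mass of (Mg₀.₁₃Fe₀.₈₇)₂Si₂O₆ = 0.26*24.305 + 1.74*55.845 + 2*28.085 + 6*15.999 = 255.654 g/mol.
Each formula unit contains 2 Si, equivalent to 2/1 = 2.0000 mol SiO2.
M(SiO2) = 1×28.085 + 2×15.999 = 60.083 g/mol.
Mass of SiO2 per formula unit = 2.0000 × 60.083 = 120.166 g.
SiO2 wt% = 120.166 / 255.654 × 100 = 47.00%.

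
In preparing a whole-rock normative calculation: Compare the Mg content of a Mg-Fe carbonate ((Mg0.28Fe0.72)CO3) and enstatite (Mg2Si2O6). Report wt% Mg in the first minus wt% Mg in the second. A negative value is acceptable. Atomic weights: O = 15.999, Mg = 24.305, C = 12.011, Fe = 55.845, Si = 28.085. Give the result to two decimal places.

-17.85 percentage points

M((Mg0.28Fe0.72)CO3) = 107.022 g/mol, so wt% Mg = 6.805/107.022 × 100 = 6.36%.
M(Mg2Si2O6) = 200.774 g/mol, so wt% Mg = 48.610/200.774 × 100 = 24.21%.
6.36 − 24.21 = -17.85 pp.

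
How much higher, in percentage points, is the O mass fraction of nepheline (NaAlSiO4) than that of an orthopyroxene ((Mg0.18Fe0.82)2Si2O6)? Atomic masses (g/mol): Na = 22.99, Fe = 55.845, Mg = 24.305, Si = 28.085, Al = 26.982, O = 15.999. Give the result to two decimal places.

O in NaAlSiO4: molar mass 142.053 g/mol; 4×15.999 = 63.996 g → 45.05 wt%.
O in (Mg0.18Fe0.82)2Si2O6: molar mass 252.500 g/mol; 6×15.999 = 95.994 g → 38.02 wt%.
Difference = 45.05 − 38.02 = 7.03 percentage points.

7.03 percentage points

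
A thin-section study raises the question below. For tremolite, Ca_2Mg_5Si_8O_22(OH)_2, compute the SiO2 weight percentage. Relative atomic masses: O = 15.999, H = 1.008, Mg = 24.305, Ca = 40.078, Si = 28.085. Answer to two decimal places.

59.17 wt%

M(Ca_2Mg_5Si_8O_22(OH)_2) = 812.353 g/mol; M(SiO2) = 60.083 g/mol.
Moles SiO2 per formula unit = 8 Si ÷ 1 = 8.0000.
SiO2 fraction = (8.0000 × 60.083) / 812.353 = 480.664/812.353 = 0.5917.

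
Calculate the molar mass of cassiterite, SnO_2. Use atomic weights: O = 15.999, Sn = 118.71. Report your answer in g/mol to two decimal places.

M = 1(118.71) + 2(15.999)

150.71 g/mol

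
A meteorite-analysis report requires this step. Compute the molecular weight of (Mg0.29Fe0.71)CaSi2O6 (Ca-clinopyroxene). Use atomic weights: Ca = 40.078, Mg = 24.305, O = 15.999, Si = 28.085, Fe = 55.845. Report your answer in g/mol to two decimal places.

The formula mass is the sum 0.29·24.305 + 0.71·55.845 + 1·40.078 + 2·28.085 + 6·15.999.

238.94 g/mol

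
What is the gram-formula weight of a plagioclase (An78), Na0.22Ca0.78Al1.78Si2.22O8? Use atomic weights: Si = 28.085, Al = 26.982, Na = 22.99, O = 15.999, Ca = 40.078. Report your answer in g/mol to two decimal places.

M = 0.22*22.99 + 0.78*40.078 + 1.78*26.982 + 2.22*28.085 + 8*15.999

274.69 g/mol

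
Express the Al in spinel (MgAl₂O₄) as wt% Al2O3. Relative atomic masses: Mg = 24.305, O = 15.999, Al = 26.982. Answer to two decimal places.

71.67 wt%

Formula mass = 142.265 g/mol.
2 Al → 1.0000 mol Al2O3 per formula unit; M(Al2O3) = 101.961, so Al2O3 mass = 101.961 g.
101.961/142.265 × 100 = 71.67 wt%.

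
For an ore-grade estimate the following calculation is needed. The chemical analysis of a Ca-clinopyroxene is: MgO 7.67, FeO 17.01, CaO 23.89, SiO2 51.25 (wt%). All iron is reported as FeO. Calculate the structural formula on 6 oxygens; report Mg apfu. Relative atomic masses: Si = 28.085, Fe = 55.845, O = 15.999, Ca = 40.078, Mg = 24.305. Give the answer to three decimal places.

MgO (M=40.304): mol = 0.19030; Mg = 0.19030, O = 0.19030.
FeO (M=71.844): mol = 0.23676; Fe = 0.23676, O = 0.23676.
CaO (M=56.077): mol = 0.42602; Ca = 0.42602, O = 0.42602.
SiO2 (M=60.083): mol = 0.85299; Si = 0.85299, O = 1.70598.
ΣO = 2.55906; factor = 6/ΣO = 2.34461.
Mg apfu = 0.19030 × 2.34461 = 0.446.

0.446 Mg apfu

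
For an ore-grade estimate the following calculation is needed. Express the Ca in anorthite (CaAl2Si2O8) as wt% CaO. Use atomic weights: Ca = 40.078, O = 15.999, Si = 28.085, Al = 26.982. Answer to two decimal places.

Formula mass = 278.204 g/mol.
1 Ca → 1.0000 mol CaO per formula unit; M(CaO) = 56.077, so CaO mass = 56.077 g.
56.077/278.204 × 100 = 20.16 wt%.

20.16 wt%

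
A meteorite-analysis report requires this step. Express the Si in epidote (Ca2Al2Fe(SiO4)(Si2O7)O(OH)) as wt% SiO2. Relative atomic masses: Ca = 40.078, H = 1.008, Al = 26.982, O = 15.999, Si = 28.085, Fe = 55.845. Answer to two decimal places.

Molar mass of Ca2Al2Fe(SiO4)(Si2O7)O(OH) = 2×40.078 + 2×26.982 + 1×55.845 + 3×28.085 + 13×15.999 + 1×1.008 = 483.215 g/mol.
Each formula unit contains 3 Si, equivalent to 3/1 = 3.0000 mol SiO2.
M(SiO2) = 1×28.085 + 2×15.999 = 60.083 g/mol.
Mass of SiO2 per formula unit = 3.0000 × 60.083 = 180.249 g.
SiO2 wt% = 180.249 / 483.215 × 100 = 37.30%.

37.30 wt%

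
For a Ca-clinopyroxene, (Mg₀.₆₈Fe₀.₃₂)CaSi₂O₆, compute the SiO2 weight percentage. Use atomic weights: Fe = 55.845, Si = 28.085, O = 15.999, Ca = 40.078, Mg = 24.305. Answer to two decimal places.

Molar mass of (Mg₀.₆₈Fe₀.₃₂)CaSi₂O₆ = 0.68*24.305 + 0.32*55.845 + 1*40.078 + 2*28.085 + 6*15.999 = 226.640 g/mol.
Each formula unit contains 2 Si, equivalent to 2/1 = 2.0000 mol SiO2.
M(SiO2) = 1×28.085 + 2×15.999 = 60.083 g/mol.
Mass of SiO2 per formula unit = 2.0000 × 60.083 = 120.166 g.
SiO2 wt% = 120.166 / 226.640 × 100 = 53.02%.

53.02 wt%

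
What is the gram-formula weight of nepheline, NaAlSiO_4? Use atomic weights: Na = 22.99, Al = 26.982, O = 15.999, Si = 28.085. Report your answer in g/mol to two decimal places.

142.05 g/mol

Na: 1 × 22.99 = 22.9900
Al: 1 × 26.982 = 26.9820
Si: 1 × 28.085 = 28.0850
O: 4 × 15.999 = 63.9960
Summing the contributions gives the formula mass.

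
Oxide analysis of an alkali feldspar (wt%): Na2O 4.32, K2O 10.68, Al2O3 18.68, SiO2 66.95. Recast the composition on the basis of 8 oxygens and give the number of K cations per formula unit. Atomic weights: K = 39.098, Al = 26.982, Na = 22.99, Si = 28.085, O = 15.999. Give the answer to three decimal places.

0.613 K apfu

Na2O (M=61.979): mol = 0.06970; Na = 0.13940, O = 0.06970.
K2O (M=94.195): mol = 0.11338; K = 0.22676, O = 0.11338.
Al2O3 (M=101.961): mol = 0.18321; Al = 0.36642, O = 0.54963.
SiO2 (M=60.083): mol = 1.11429; Si = 1.11429, O = 2.22858.
ΣO = 2.96129; factor = 8/ΣO = 2.70153.
K apfu = 0.22676 × 2.70153 = 0.613.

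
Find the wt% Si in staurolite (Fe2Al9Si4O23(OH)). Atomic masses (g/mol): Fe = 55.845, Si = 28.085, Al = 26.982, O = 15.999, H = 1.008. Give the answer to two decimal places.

13.19 mass %

Formula mass = 2×55.845 + 9×26.982 + 4×28.085 + 24×15.999 + 1×1.008 = 851.852 g/mol, of which 112.340 g is Si.
So Si makes up 112.340/851.852 = 0.1319 of the mass, i.e. 13.19%.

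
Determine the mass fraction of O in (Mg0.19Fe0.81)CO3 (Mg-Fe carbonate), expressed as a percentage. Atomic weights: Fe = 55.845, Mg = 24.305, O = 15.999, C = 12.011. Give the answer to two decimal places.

Formula mass = 0.19*24.305 + 0.81*55.845 + 1*12.011 + 3*15.999 = 109.860 g/mol, of which 47.997 g is O.
So O makes up 47.997/109.860 = 0.4369 of the mass, i.e. 43.69%.

43.69 weight percent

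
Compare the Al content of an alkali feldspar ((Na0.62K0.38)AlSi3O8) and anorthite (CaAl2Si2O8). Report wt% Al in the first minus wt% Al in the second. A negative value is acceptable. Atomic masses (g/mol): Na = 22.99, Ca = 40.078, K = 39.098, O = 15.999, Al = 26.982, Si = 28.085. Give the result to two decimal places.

-9.34 percentage points

M((Na0.62K0.38)AlSi3O8) = 268.340 g/mol, so wt% Al = 26.982/268.340 × 100 = 10.06%.
M(CaAl2Si2O8) = 278.204 g/mol, so wt% Al = 53.964/278.204 × 100 = 19.40%.
10.06 − 19.40 = -9.34 pp.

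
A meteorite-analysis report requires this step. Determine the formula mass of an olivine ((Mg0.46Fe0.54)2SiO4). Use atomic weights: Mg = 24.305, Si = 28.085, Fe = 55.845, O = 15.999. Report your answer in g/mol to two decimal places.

174.75 g/mol

The formula mass is the sum 0.92·24.305 + 1.08·55.845 + 1·28.085 + 4·15.999.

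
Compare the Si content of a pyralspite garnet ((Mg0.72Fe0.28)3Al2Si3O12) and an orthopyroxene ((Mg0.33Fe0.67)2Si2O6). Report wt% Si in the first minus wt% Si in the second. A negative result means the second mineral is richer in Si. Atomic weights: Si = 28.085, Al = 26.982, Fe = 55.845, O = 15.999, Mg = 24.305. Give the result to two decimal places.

-3.50 percentage points

First mineral: 84.255 g Si in 429.616 g formula = 19.61 wt% Si.
Second mineral: 56.170 g Si in 243.038 g formula = 23.11 wt% Si.
19.61% − 23.11% gives a difference of -3.50 percentage points.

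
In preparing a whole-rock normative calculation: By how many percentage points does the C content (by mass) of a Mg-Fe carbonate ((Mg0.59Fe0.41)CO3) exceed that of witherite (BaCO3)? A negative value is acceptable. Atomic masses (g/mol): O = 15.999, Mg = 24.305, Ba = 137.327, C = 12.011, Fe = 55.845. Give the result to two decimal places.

6.26 percentage points

M((Mg0.59Fe0.41)CO3) = 97.244 g/mol, so wt% C = 12.011/97.244 × 100 = 12.35%.
M(BaCO3) = 197.335 g/mol, so wt% C = 12.011/197.335 × 100 = 6.09%.
12.35 − 6.09 = 6.26 pp.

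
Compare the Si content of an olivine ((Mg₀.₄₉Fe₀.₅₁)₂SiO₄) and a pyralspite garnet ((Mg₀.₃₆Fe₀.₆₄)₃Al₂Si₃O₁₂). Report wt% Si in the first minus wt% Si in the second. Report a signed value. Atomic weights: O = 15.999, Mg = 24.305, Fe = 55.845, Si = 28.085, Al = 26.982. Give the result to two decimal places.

-1.92 percentage points

M((Mg₀.₄₉Fe₀.₅₁)₂SiO₄) = 172.862 g/mol, so wt% Si = 28.085/172.862 × 100 = 16.25%.
M((Mg₀.₃₆Fe₀.₆₄)₃Al₂Si₃O₁₂) = 463.679 g/mol, so wt% Si = 84.255/463.679 × 100 = 18.17%.
16.25 − 18.17 = -1.92 pp.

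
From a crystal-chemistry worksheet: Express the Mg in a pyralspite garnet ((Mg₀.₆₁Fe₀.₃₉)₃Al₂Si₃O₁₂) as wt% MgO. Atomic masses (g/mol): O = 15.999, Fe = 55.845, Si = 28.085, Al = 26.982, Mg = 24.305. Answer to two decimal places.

16.76 wt%

M((Mg₀.₆₁Fe₀.₃₉)₃Al₂Si₃O₁₂) = 440.024 g/mol; M(MgO) = 40.304 g/mol.
Moles MgO per formula unit = 1.83 Mg ÷ 1 = 1.8300.
MgO fraction = (1.8300 × 40.304) / 440.024 = 73.756/440.024 = 0.1676.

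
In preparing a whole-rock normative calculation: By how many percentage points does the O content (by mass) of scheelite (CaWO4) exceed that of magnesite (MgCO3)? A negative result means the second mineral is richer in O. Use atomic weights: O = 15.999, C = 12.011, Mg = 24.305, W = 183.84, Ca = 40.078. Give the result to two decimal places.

O in CaWO4: molar mass 287.914 g/mol; 4×15.999 = 63.996 g → 22.23 wt%.
O in MgCO3: molar mass 84.313 g/mol; 3×15.999 = 47.997 g → 56.93 wt%.
Difference = 22.23 − 56.93 = -34.70 percentage points.

-34.70 percentage points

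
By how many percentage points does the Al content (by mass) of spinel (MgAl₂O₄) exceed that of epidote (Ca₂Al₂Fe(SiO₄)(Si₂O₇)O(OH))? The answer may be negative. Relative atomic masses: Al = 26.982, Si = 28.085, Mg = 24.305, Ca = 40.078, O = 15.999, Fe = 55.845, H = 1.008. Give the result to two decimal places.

M(MgAl₂O₄) = 142.265 g/mol, so wt% Al = 53.964/142.265 × 100 = 37.93%.
M(Ca₂Al₂Fe(SiO₄)(Si₂O₇)O(OH)) = 483.215 g/mol, so wt% Al = 53.964/483.215 × 100 = 11.17%.
37.93 − 11.17 = 26.76 pp.

26.76 percentage points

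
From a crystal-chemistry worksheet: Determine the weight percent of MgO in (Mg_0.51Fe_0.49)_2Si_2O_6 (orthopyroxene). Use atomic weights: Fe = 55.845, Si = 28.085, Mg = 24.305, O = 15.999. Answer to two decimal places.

17.74 wt%

M((Mg_0.51Fe_0.49)_2Si_2O_6) = 231.683 g/mol; M(MgO) = 40.304 g/mol.
Moles MgO per formula unit = 1.02 Mg ÷ 1 = 1.0200.
MgO fraction = (1.0200 × 40.304) / 231.683 = 41.110/231.683 = 0.1774.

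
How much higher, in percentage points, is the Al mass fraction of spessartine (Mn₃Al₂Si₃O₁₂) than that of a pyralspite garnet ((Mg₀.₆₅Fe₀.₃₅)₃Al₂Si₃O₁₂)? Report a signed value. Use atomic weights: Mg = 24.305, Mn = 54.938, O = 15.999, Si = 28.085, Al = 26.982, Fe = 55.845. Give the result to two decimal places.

M(Mn₃Al₂Si₃O₁₂) = 495.021 g/mol, so wt% Al = 53.964/495.021 × 100 = 10.90%.
M((Mg₀.₆₅Fe₀.₃₅)₃Al₂Si₃O₁₂) = 436.239 g/mol, so wt% Al = 53.964/436.239 × 100 = 12.37%.
10.90 − 12.37 = -1.47 pp.

-1.47 percentage points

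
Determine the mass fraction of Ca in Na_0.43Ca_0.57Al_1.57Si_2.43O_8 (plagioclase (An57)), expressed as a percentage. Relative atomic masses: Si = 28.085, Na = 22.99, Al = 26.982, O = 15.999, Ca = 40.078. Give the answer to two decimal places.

8.42 weight percent

M(Na_0.43Ca_0.57Al_1.57Si_2.43O_8) = 271.330 g/mol.
Ca contributes 0.57 × 40.078 = 22.844 g per mole.
22.844/271.330 = 0.0842 → 8.42%.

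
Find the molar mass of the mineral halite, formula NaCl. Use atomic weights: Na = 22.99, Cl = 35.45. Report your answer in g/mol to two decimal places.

Na: 1 × 22.99 = 22.9900
Cl: 1 × 35.45 = 35.4500
Summing the contributions gives the formula mass.

58.44 g/mol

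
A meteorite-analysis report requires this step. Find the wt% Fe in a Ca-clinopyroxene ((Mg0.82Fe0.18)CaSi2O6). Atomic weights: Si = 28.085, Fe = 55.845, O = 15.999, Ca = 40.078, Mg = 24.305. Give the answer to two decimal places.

Molar mass of (Mg0.82Fe0.18)CaSi2O6: 0.82×24.305 + 0.18×55.845 + 1×40.078 + 2×28.085 + 6×15.999 = 222.224 g/mol.
Mass of Fe per formula unit: 0.18 × 55.845 = 10.052 g.
Weight fraction Fe = 10.052 / 222.224 = 0.0452.

4.52 wt%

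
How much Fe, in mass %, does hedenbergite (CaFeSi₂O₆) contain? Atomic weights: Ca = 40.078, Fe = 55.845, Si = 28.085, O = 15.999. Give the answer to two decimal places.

22.51 mass %

M(CaFeSi₂O₆) = 248.087 g/mol.
Fe contributes 1 × 55.845 = 55.845 g per mole.
55.845/248.087 = 0.2251 → 22.51%.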